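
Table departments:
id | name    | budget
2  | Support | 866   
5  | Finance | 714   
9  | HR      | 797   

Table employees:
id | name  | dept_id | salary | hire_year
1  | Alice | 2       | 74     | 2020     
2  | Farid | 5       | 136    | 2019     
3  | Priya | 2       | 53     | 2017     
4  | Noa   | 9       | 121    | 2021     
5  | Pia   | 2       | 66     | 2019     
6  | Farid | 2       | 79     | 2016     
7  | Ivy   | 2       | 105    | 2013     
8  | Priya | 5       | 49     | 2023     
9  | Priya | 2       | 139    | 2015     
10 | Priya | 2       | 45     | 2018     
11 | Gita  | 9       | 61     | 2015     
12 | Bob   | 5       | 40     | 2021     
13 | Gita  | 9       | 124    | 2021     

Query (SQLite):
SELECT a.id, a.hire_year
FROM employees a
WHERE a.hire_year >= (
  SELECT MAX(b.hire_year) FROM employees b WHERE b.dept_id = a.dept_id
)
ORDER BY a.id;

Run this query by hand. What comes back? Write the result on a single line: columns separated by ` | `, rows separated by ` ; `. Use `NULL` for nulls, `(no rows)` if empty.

1 | 2020 ; 4 | 2021 ; 8 | 2023 ; 13 | 2021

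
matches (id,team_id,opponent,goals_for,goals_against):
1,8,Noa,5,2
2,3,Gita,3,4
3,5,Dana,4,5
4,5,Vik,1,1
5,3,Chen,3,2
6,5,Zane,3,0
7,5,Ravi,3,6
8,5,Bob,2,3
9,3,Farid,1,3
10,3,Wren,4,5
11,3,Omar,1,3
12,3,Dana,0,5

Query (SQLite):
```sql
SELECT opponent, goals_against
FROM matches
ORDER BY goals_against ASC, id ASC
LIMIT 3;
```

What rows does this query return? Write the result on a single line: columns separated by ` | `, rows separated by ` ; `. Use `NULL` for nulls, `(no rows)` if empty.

Zane | 0 ; Vik | 1 ; Noa | 2

Sort by goals_against asc, tiebreak id asc: (0, id=6), (1, id=4), (2, id=1), (2, id=5), (3, id=8), (3, id=9) …. Take first 3.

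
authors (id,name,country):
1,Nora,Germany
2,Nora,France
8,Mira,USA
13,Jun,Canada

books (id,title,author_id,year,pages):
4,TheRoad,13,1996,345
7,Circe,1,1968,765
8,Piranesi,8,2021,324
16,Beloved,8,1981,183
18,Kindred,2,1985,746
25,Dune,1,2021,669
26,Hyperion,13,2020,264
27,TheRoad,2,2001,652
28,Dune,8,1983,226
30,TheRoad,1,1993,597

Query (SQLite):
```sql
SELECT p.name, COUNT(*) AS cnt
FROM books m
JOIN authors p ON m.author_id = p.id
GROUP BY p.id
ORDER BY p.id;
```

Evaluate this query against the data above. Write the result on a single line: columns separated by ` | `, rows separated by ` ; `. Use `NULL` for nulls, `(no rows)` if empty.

Nora | 3 ; Nora | 2 ; Mira | 3 ; Jun | 2

Join each books row to its authors via author_id.
Group joined rows by authors.id; compute COUNT(*) per group.
  1: ids {7, 25, 30} → COUNT(*)=3
  2: ids {18, 27} → COUNT(*)=2
  8: ids {8, 16, 28} → COUNT(*)=3
  13: ids {4, 26} → COUNT(*)=2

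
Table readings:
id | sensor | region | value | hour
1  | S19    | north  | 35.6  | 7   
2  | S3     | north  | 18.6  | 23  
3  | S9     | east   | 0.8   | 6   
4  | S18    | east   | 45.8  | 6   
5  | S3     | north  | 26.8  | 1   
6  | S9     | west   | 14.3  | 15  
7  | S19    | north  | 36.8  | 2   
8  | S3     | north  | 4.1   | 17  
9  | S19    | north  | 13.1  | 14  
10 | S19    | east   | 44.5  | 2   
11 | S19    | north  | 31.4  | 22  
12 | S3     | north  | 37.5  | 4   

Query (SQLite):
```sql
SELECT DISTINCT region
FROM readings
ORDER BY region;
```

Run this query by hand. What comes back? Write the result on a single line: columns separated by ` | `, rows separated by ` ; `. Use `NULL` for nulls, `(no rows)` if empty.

east ; north ; west

Collect distinct region values from readings.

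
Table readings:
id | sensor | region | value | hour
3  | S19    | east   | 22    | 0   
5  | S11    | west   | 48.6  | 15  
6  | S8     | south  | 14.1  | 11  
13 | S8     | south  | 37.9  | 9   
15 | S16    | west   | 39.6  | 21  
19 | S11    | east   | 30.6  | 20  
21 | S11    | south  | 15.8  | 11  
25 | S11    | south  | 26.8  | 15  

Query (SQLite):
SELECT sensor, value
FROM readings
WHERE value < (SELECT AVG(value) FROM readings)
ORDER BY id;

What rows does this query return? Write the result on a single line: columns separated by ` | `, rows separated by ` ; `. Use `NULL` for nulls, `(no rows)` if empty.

Scalar subquery: AVG(value) over all readings rows = 29.425.
Keep rows where value < that value.

S19 | 22 ; S8 | 14.1 ; S11 | 15.8 ; S11 | 26.8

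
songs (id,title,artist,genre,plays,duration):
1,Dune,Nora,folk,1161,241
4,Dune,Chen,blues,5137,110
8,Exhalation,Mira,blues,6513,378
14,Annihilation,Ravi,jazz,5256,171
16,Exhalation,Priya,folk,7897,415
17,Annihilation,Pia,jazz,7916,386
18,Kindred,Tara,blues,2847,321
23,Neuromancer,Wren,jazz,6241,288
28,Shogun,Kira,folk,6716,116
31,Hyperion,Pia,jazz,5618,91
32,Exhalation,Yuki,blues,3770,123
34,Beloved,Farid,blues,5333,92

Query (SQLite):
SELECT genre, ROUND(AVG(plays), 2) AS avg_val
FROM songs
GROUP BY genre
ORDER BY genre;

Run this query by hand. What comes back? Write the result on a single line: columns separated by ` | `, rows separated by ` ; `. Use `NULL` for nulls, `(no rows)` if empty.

blues | 4720 ; folk | 5258 ; jazz | 6257.75

Partition songs by genre; compute ROUND(AVG(plays), 2) within each group.
  blues: ids {4, 8, 18, 32, 34} → ROUND(AVG(plays), 2)=4720
  folk: ids {1, 16, 28} → ROUND(AVG(plays), 2)=5258
  jazz: ids {14, 17, 23, 31} → ROUND(AVG(plays), 2)=6257.75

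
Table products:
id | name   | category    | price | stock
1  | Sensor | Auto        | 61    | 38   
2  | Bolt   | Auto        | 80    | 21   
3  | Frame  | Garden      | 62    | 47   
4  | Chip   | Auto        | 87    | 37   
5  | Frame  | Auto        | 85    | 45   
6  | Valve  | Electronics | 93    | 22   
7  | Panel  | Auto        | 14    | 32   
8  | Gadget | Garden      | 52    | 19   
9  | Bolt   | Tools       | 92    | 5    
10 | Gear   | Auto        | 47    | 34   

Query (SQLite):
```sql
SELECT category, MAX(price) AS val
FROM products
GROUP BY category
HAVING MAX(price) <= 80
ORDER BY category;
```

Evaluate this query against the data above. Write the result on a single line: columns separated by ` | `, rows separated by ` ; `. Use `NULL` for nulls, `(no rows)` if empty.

Garden | 62

Partition products by category; compute MAX(price) within each group.
HAVING: keep groups where MAX(price) <= 80.
  Auto: ids {1, 2, 4, 5, 7, 10} → MAX(price)=87
  Electronics: ids {6} → MAX(price)=93
  Garden: ids {3, 8} → MAX(price)=62
  Tools: ids {9} → MAX(price)=92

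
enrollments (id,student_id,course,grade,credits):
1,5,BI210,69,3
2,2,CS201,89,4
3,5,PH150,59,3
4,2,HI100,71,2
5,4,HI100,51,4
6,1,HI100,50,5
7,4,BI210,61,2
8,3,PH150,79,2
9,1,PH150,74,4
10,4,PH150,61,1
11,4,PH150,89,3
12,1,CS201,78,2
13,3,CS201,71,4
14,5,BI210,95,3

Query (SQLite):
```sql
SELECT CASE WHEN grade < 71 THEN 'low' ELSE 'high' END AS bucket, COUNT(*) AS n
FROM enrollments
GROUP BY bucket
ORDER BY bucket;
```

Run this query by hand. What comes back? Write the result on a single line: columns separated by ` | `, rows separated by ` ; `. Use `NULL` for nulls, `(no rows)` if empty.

Bucket rows by grade < 71 → 'low' else 'high'; count each bucket.

high | 8 ; low | 6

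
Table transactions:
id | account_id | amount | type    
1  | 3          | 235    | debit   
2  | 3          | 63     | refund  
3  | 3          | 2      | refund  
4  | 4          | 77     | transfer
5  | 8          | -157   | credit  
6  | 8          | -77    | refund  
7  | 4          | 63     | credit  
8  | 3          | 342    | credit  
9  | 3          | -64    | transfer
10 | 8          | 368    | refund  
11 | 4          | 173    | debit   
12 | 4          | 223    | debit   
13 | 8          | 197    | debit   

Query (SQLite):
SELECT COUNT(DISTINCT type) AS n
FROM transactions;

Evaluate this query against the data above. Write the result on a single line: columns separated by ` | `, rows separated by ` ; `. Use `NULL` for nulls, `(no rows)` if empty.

Count distinct non-NULL type values.

4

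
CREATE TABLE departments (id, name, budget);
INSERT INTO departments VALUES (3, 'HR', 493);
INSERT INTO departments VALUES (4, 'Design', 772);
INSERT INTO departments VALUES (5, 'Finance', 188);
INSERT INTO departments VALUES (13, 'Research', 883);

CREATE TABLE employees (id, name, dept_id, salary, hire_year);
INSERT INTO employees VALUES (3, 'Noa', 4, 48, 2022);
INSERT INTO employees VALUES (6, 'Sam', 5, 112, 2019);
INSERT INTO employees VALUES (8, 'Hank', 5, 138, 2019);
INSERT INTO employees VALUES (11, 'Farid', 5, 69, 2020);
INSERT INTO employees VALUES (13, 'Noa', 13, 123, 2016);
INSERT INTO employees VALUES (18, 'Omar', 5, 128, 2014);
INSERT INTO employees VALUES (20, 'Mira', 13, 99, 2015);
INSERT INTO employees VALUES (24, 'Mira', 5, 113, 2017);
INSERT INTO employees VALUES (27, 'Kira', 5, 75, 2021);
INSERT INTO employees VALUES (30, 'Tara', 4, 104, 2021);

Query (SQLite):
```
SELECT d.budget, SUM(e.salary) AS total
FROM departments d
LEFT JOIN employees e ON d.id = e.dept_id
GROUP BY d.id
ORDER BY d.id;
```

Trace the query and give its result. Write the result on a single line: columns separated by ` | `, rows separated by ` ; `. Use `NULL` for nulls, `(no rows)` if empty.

493 | NULL ; 772 | 152 ; 188 | 635 ; 883 | 222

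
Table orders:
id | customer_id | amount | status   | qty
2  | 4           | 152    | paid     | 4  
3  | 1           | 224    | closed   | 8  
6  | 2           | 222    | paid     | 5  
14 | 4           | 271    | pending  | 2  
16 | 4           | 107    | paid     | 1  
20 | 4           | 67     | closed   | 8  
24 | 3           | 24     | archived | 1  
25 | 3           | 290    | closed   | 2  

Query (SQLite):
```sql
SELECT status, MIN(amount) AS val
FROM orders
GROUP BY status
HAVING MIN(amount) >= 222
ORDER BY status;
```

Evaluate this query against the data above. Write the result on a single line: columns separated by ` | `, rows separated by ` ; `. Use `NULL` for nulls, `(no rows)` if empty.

Partition orders by status; compute MIN(amount) within each group.
HAVING: keep groups where MIN(amount) >= 222.
  archived: ids {24} → MIN(amount)=24
  closed: ids {3, 20, 25} → MIN(amount)=67
  paid: ids {2, 6, 16} → MIN(amount)=107
  pending: ids {14} → MIN(amount)=271

pending | 271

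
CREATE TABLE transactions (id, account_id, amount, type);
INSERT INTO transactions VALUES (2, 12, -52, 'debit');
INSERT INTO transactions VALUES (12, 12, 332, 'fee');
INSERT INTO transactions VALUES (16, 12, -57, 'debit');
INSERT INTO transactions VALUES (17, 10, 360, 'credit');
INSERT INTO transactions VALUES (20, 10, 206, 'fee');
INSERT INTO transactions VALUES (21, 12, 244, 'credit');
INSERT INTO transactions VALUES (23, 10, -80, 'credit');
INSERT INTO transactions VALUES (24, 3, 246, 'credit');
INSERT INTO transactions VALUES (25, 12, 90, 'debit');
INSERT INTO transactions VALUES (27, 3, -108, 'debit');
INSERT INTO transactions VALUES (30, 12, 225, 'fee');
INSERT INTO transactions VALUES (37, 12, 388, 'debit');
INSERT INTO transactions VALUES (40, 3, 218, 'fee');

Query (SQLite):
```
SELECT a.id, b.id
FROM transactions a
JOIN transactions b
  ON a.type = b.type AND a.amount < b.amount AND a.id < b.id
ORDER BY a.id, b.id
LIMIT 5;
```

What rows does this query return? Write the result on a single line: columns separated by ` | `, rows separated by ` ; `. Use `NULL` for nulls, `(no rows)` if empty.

Pairs (a,b) with same type, a.amount < b.amount, a.id < b.id.
type groups: credit:{17,21,23,24} debit:{2,16,25,27,37} fee:{12,20,30,40}
Ordered by (a.id, b.id); first 5.

2 | 25 ; 2 | 37 ; 16 | 25 ; 16 | 37 ; 20 | 30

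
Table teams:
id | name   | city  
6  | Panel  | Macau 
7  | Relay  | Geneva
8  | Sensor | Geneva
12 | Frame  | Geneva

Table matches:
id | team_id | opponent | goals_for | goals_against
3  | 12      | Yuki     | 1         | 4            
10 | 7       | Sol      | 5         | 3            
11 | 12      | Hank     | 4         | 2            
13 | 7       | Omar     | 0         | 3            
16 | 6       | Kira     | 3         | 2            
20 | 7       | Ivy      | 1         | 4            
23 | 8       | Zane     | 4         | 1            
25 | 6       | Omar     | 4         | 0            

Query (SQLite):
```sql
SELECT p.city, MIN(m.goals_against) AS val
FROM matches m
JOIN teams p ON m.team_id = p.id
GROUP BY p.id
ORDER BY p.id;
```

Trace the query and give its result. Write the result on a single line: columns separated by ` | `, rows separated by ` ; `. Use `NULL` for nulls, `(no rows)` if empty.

Join each matches row to its teams via team_id.
Group joined rows by teams.id; compute MIN(m.goals_against) per group.
  6: ids {16, 25} → MIN(m.goals_against)=0
  7: ids {10, 13, 20} → MIN(m.goals_against)=3
  8: ids {23} → MIN(m.goals_against)=1
  12: ids {3, 11} → MIN(m.goals_against)=2

Macau | 0 ; Geneva | 3 ; Geneva | 1 ; Geneva | 2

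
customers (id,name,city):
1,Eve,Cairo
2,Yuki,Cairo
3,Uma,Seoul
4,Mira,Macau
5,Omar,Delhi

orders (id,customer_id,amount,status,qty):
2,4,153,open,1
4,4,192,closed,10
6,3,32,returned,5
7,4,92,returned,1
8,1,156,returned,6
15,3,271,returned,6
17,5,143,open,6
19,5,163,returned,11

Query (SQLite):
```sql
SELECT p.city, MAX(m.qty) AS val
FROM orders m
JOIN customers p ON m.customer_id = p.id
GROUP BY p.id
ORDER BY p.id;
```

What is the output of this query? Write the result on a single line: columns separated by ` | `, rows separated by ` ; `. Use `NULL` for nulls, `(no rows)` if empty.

Join each orders row to its customers via customer_id.
Group joined rows by customers.id; compute MAX(m.qty) per group.
  1: ids {8} → MAX(m.qty)=6
  3: ids {6, 15} → MAX(m.qty)=6
  4: ids {2, 4, 7} → MAX(m.qty)=10
  5: ids {17, 19} → MAX(m.qty)=11

Cairo | 6 ; Seoul | 6 ; Macau | 10 ; Delhi | 11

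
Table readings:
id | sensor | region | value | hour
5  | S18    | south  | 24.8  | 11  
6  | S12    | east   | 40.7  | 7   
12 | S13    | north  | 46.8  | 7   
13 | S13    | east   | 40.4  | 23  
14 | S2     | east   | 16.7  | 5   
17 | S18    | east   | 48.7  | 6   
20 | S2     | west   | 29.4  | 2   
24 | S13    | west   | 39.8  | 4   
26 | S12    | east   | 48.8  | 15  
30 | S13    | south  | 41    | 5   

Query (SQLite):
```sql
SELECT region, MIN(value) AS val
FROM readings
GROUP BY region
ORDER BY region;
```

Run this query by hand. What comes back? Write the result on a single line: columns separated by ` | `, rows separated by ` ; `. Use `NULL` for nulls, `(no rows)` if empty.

Partition readings by region; compute MIN(value) within each group.
  east: ids {6, 13, 14, 17, 26} → MIN(value)=16.7
  north: ids {12} → MIN(value)=46.8
  south: ids {5, 30} → MIN(value)=24.8
  west: ids {20, 24} → MIN(value)=29.4

east | 16.7 ; north | 46.8 ; south | 24.8 ; west | 29.4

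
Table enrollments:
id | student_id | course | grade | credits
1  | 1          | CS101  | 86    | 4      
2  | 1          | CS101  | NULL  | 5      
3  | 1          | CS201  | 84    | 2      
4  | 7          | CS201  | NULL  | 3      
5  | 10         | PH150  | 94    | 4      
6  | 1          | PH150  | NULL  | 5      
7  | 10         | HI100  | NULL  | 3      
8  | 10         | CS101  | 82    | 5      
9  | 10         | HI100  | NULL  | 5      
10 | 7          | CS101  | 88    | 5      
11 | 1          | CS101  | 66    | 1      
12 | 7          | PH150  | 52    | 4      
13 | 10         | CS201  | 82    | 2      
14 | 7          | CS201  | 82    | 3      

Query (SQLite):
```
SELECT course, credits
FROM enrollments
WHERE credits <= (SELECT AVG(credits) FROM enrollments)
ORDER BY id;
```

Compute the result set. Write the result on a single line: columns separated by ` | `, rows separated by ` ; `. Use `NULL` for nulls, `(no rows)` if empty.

Scalar subquery: AVG(credits) over all enrollments rows = 3.642857 (≈; comparison uses full precision).
Keep rows where credits <= that value.

CS201 | 2 ; CS201 | 3 ; HI100 | 3 ; CS101 | 1 ; CS201 | 2 ; CS201 | 3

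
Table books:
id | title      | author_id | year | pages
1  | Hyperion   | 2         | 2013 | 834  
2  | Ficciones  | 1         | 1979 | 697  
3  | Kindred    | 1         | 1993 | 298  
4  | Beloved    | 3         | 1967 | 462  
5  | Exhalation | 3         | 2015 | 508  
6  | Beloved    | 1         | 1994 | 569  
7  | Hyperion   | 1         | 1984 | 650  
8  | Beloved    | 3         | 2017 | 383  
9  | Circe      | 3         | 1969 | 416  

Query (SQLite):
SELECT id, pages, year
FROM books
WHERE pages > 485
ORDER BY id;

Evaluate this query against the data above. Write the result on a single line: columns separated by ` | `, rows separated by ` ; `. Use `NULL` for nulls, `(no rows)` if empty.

1 | 834 | 2013 ; 2 | 697 | 1979 ; 5 | 508 | 2015 ; 6 | 569 | 1994 ; 7 | 650 | 1984

pages > 485: ids {1, 2, 5, 6, 7}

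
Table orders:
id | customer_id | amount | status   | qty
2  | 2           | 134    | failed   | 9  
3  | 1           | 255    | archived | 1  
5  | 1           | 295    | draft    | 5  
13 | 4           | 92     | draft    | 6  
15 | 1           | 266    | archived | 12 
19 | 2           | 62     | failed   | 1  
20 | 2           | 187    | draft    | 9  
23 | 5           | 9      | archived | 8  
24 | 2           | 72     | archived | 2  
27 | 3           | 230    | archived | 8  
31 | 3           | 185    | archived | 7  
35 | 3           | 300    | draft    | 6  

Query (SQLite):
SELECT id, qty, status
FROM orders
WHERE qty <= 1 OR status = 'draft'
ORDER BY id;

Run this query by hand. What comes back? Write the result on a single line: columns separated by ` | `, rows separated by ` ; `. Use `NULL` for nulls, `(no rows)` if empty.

qty <= 1: ids {3, 19}
status = 'draft': ids {5, 13, 20, 35}
Combine with OR.

3 | 1 | archived ; 5 | 5 | draft ; 13 | 6 | draft ; 19 | 1 | failed ; 20 | 9 | draft ; 35 | 6 | draft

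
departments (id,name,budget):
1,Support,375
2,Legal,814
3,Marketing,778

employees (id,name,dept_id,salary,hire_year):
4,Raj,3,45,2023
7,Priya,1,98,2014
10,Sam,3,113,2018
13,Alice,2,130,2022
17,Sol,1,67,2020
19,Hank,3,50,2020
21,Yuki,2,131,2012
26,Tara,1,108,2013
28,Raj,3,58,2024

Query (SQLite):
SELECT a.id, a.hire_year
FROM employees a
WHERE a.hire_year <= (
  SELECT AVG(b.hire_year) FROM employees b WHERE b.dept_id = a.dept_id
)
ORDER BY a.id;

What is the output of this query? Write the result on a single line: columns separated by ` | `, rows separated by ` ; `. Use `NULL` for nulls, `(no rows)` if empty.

For each employees row a, compute AVG(hire_year) over rows sharing a.dept_id.
Keep row a if a.hire_year <= that per-group AVG.
  dept_id=1: AVG(hire_year) = 2015.666667
  dept_id=2: AVG(hire_year) = 2017.0
  dept_id=3: AVG(hire_year) = 2021.25

7 | 2014 ; 10 | 2018 ; 19 | 2020 ; 21 | 2012 ; 26 | 2013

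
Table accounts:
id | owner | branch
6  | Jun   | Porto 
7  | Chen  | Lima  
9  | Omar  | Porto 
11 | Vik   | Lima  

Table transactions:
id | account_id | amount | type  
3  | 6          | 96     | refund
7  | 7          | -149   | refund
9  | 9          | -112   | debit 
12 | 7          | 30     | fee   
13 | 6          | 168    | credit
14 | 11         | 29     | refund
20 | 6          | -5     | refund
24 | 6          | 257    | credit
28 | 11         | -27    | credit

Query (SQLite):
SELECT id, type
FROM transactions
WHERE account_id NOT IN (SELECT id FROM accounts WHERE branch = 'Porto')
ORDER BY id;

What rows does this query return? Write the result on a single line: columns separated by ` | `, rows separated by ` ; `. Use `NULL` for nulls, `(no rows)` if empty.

Inner query: accounts.id where branch = 'Porto'.
Outer: keep transactions rows whose account_id is not in that set.
Inner query → {6, 9}

7 | refund ; 12 | fee ; 14 | refund ; 28 | credit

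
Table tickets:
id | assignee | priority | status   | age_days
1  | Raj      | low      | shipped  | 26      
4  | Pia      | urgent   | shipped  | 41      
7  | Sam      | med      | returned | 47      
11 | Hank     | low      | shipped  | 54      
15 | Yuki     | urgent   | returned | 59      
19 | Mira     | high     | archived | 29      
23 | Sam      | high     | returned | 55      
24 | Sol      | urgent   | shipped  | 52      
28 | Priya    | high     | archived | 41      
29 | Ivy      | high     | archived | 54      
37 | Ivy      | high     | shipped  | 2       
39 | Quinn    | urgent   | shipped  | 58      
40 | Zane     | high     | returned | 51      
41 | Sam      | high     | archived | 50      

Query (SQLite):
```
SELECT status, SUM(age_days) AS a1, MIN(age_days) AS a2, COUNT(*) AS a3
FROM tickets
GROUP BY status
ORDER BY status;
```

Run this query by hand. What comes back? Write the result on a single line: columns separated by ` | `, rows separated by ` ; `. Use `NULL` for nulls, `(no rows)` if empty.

archived | 174 | 29 | 4 ; returned | 212 | 47 | 4 ; shipped | 233 | 2 | 6

Group tickets by status.
Per group compute: SUM(age_days), MIN(age_days), COUNT(*).
  archived: ids {19, 28, 29, 41} → SUM(age_days)=174, MIN(age_days)=29, COUNT(*)=4
  returned: ids {7, 15, 23, 40} → SUM(age_days)=212, MIN(age_days)=47, COUNT(*)=4
  shipped: ids {1, 4, 11, 24, 37, 39} → SUM(age_days)=233, MIN(age_days)=2, COUNT(*)=6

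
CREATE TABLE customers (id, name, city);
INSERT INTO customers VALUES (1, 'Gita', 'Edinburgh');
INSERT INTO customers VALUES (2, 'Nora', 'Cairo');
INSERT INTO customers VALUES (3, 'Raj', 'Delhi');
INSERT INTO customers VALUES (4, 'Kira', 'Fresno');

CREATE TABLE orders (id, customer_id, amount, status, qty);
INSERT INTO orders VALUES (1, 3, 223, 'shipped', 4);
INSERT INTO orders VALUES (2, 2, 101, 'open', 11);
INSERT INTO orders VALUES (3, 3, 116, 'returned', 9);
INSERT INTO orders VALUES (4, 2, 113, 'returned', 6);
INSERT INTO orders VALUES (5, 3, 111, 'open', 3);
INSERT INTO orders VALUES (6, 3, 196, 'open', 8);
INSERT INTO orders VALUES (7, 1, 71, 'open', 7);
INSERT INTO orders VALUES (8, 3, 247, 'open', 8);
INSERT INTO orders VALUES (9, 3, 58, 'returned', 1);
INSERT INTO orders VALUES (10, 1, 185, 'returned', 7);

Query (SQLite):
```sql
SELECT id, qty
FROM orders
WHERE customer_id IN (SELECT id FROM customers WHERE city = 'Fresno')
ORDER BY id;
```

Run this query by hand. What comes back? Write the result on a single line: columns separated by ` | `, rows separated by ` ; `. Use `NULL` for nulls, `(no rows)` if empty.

(no rows)

Inner query: customers.id where city = 'Fresno'.
Outer: keep orders rows whose customer_id is in that set.
Inner query → {4}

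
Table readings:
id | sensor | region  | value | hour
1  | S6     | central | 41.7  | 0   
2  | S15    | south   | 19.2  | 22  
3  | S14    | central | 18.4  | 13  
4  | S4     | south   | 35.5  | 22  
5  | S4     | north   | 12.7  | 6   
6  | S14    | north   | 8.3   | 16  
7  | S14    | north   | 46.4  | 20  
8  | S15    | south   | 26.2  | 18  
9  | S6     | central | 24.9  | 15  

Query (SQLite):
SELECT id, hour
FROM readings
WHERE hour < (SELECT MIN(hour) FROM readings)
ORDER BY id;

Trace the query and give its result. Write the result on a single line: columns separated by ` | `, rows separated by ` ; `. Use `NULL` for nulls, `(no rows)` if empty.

Scalar subquery: MIN(hour) over all readings rows = 0.
Keep rows where hour < that value.

(no rows)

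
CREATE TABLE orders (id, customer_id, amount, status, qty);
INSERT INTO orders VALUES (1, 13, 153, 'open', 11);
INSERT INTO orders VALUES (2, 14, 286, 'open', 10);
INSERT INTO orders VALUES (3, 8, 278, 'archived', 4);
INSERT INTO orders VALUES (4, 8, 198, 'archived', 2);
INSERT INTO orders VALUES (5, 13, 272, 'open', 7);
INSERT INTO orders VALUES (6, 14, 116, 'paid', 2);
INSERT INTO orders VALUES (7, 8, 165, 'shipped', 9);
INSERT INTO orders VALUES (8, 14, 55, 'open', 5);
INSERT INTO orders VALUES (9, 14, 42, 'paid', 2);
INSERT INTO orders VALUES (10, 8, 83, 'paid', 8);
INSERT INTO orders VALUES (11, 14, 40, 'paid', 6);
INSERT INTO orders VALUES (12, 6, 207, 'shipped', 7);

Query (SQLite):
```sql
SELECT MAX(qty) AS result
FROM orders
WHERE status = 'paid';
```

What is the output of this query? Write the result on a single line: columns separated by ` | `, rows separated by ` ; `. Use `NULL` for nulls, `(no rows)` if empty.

8

Rows where status='paid' → qty values: [2, 2, 8, 6].
MAX of non-NULL values = 8.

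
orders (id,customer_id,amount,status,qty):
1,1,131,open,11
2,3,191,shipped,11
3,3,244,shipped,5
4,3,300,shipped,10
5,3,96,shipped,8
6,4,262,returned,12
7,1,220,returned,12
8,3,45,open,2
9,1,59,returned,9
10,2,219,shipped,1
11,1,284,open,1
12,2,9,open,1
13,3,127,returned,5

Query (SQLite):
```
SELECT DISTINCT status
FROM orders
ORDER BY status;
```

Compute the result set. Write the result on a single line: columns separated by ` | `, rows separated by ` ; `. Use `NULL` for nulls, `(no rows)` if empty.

open ; returned ; shipped

Collect distinct status values from orders.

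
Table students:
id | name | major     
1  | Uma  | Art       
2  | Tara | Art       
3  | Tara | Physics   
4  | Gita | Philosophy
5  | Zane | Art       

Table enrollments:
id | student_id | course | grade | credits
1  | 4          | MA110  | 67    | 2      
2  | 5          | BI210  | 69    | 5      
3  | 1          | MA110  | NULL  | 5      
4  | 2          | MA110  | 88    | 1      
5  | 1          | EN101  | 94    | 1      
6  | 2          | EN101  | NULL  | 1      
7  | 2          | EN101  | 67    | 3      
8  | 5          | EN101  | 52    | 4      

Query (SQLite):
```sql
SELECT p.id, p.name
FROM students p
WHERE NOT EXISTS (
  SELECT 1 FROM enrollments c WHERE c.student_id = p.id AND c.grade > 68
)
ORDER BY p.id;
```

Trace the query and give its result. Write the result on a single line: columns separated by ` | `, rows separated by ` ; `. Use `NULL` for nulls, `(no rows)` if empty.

3 | Tara ; 4 | Gita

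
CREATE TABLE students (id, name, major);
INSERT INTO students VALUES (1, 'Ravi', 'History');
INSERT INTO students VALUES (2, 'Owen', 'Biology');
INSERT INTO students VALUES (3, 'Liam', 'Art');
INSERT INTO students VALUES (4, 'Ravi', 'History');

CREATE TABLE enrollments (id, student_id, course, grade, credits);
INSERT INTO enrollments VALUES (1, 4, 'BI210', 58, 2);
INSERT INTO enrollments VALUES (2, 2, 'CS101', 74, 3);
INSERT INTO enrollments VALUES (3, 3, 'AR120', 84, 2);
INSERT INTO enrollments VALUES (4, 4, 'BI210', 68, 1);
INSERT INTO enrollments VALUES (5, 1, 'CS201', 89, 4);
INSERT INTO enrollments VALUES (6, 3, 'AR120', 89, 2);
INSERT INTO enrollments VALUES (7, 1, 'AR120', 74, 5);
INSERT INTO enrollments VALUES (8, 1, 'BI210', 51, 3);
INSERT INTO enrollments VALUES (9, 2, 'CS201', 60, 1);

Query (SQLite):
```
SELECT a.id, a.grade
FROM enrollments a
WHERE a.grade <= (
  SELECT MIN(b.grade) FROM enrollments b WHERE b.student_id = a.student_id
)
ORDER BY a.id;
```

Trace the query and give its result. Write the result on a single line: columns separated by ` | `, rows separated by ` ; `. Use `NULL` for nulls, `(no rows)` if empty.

1 | 58 ; 3 | 84 ; 8 | 51 ; 9 | 60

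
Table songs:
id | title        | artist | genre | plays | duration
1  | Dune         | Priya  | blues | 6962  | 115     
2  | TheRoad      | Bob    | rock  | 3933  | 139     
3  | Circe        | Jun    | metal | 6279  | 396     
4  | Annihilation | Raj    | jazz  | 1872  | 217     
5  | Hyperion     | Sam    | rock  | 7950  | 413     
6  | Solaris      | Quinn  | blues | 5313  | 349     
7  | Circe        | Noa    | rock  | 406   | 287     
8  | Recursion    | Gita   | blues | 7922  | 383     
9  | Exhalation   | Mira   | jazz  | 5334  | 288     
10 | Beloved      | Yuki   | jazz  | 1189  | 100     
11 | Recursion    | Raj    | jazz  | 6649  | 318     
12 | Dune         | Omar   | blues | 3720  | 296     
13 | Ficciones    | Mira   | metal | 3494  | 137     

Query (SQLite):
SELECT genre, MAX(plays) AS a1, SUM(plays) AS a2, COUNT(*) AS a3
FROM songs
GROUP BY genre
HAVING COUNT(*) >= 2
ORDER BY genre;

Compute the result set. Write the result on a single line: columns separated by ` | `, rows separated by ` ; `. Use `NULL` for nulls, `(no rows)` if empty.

blues | 7922 | 23917 | 4 ; jazz | 6649 | 15044 | 4 ; metal | 6279 | 9773 | 2 ; rock | 7950 | 12289 | 3

Group songs by genre.
Per group compute: MAX(plays), SUM(plays), COUNT(*).
HAVING: drop groups with fewer than 2 rows.
  blues: ids {1, 6, 8, 12} → MAX(plays)=7922, SUM(plays)=23917, COUNT(*)=4
  jazz: ids {4, 9, 10, 11} → MAX(plays)=6649, SUM(plays)=15044, COUNT(*)=4
  metal: ids {3, 13} → MAX(plays)=6279, SUM(plays)=9773, COUNT(*)=2
  rock: ids {2, 5, 7} → MAX(plays)=7950, SUM(plays)=12289, COUNT(*)=3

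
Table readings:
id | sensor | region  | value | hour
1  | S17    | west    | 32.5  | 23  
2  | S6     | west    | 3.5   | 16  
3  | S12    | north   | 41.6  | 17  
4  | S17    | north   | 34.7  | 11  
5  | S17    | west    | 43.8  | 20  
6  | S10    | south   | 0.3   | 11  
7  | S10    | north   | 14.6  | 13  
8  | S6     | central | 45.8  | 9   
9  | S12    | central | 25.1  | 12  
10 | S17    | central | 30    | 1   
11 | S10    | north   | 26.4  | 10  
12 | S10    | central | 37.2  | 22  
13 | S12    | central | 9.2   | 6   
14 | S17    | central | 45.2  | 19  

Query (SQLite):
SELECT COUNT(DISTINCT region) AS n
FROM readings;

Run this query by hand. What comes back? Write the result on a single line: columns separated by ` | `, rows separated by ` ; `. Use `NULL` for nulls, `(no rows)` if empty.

4

Count distinct non-NULL region values.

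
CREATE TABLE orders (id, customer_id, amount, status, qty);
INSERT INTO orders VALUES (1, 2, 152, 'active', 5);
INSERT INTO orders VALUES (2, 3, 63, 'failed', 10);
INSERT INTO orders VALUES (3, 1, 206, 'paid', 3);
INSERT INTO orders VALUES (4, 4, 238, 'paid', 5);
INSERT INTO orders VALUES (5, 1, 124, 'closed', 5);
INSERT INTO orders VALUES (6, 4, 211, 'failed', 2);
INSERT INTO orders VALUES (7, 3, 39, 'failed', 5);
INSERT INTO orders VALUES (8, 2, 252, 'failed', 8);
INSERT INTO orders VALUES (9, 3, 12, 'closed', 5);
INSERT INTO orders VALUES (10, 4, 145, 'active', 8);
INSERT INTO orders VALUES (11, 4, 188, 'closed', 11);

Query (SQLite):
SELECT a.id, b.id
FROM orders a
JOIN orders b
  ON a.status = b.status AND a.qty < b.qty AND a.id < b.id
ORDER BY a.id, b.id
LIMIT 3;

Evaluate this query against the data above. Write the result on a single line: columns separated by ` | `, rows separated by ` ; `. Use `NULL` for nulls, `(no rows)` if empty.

1 | 10 ; 3 | 4 ; 5 | 11

Pairs (a,b) with same status, a.qty < b.qty, a.id < b.id.
status groups: active:{1,10} closed:{5,9,11} failed:{2,6,7,8} paid:{3,4}
Ordered by (a.id, b.id); first 3.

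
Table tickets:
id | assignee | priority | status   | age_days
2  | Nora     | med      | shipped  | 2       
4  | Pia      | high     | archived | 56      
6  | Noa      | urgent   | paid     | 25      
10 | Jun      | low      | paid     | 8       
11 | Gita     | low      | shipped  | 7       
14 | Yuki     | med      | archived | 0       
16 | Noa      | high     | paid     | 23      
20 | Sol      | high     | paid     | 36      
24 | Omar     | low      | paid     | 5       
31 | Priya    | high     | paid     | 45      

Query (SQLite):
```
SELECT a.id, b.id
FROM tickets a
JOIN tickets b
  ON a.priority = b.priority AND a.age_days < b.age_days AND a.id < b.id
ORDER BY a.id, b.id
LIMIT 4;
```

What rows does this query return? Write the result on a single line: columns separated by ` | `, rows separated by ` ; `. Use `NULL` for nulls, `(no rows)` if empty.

16 | 20 ; 16 | 31 ; 20 | 31

Pairs (a,b) with same priority, a.age_days < b.age_days, a.id < b.id.
priority groups: high:{4,16,20,31} low:{10,11,24} med:{2,14} urgent:{6}
Ordered by (a.id, b.id); first 4.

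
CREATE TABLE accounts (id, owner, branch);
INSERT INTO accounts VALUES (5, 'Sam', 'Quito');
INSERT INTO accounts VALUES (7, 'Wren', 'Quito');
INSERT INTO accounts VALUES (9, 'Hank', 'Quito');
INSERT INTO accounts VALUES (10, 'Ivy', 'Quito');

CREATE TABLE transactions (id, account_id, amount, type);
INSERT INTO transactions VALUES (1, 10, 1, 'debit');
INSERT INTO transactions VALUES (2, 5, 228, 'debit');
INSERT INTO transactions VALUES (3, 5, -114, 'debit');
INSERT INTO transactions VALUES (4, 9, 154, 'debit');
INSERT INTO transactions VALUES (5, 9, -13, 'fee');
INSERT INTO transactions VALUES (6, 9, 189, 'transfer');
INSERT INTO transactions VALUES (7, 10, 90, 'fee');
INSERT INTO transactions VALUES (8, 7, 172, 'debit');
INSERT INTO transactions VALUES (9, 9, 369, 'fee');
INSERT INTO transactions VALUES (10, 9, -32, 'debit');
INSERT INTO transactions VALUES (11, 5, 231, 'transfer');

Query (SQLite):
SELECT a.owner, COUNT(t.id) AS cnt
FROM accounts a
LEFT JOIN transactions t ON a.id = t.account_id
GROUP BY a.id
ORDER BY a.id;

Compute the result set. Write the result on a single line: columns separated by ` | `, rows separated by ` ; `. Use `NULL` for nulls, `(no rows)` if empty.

LEFT JOIN keeps every accounts row; unmatched ones get NULL for transactions columns.
Group by accounts.id and compute COUNT(t.id). COUNT(col) of an all-NULL group is 0.
  5: ids {2, 3, 11} → COUNT(t.id)=3
  7: ids {8} → COUNT(t.id)=1
  9: ids {4, 5, 6, 9, 10} → COUNT(t.id)=5
  10: ids {1, 7} → COUNT(t.id)=2

Sam | 3 ; Wren | 1 ; Hank | 5 ; Ivy | 2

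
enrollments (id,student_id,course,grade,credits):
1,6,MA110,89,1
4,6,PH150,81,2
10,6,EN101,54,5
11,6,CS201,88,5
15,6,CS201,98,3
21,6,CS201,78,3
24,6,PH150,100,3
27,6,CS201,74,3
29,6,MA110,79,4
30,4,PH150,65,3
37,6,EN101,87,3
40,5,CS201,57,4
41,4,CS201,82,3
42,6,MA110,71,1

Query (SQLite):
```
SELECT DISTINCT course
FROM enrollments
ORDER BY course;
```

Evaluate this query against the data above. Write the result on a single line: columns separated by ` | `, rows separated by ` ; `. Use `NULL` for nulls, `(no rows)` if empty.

CS201 ; EN101 ; MA110 ; PH150

Collect distinct course values from enrollments.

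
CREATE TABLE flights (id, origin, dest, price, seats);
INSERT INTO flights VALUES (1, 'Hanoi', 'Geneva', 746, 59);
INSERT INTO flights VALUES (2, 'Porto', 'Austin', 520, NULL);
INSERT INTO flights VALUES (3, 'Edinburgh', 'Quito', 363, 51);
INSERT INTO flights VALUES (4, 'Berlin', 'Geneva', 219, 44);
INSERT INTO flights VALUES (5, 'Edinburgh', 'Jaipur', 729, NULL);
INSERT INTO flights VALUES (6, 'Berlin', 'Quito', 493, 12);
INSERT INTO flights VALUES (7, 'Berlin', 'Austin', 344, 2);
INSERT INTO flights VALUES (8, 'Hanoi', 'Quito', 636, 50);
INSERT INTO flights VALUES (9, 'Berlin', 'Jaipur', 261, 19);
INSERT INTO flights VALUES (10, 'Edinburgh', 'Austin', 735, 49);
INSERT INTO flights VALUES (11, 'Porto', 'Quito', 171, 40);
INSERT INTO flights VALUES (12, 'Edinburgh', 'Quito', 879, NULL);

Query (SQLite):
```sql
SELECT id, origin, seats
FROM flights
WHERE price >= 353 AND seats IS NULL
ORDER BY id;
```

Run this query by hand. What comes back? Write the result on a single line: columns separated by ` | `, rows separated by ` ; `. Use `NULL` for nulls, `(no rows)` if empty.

2 | Porto | NULL ; 5 | Edinburgh | NULL ; 12 | Edinburgh | NULL

price >= 353: ids {1, 2, 3, 5, 6, 8, 10, 12}
seats IS NULL: ids {2, 5, 12}
Combine with AND.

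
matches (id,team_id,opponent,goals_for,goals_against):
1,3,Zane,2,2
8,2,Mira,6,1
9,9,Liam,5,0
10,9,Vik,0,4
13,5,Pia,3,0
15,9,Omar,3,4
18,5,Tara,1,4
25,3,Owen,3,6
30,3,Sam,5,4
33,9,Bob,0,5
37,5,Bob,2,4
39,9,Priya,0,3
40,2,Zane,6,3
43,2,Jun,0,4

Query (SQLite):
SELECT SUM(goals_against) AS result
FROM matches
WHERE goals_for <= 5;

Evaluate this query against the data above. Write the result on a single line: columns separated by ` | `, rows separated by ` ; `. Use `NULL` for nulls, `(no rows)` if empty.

40

Rows where goals_for <= 5 → goals_against values: [2, 0, 4, 0, 4, 4, 6, 4, 5, 4, 3, 4].
SUM of non-NULL values = 40.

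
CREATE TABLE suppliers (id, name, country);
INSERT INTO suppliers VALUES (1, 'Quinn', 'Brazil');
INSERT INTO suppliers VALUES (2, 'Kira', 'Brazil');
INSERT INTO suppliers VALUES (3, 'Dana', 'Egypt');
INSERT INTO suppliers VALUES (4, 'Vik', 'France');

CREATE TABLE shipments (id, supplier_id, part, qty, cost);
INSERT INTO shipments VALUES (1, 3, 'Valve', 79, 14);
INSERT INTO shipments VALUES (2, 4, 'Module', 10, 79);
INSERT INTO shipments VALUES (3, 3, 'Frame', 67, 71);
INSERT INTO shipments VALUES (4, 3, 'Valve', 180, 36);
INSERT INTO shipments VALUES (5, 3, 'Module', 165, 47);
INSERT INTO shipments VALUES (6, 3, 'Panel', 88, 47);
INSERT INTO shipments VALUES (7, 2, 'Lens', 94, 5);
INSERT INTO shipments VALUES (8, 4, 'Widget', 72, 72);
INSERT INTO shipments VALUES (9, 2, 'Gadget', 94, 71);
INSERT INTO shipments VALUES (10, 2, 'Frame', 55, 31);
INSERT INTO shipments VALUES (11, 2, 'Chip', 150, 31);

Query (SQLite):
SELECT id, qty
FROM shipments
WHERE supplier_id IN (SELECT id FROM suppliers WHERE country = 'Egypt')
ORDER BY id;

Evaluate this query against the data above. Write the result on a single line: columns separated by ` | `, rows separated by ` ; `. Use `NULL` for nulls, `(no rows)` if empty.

1 | 79 ; 3 | 67 ; 4 | 180 ; 5 | 165 ; 6 | 88

Inner query: suppliers.id where country = 'Egypt'.
Outer: keep shipments rows whose supplier_id is in that set.
Inner query → {3}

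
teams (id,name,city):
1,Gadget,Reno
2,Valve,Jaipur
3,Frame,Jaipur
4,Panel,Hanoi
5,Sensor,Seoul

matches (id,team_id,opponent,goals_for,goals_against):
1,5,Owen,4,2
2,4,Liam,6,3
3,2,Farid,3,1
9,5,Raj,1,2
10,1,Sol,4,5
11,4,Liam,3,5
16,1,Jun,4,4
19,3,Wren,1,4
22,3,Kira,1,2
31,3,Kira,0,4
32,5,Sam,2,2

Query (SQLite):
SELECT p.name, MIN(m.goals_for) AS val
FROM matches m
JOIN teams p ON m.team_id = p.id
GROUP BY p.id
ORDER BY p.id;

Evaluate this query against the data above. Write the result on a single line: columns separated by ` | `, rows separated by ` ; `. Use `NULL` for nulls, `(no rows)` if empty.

Join each matches row to its teams via team_id.
Group joined rows by teams.id; compute MIN(m.goals_for) per group.
  1: ids {10, 16} → MIN(m.goals_for)=4
  2: ids {3} → MIN(m.goals_for)=3
  3: ids {19, 22, 31} → MIN(m.goals_for)=0
  4: ids {2, 11} → MIN(m.goals_for)=3
  5: ids {1, 9, 32} → MIN(m.goals_for)=1

Gadget | 4 ; Valve | 3 ; Frame | 0 ; Panel | 3 ; Sensor | 1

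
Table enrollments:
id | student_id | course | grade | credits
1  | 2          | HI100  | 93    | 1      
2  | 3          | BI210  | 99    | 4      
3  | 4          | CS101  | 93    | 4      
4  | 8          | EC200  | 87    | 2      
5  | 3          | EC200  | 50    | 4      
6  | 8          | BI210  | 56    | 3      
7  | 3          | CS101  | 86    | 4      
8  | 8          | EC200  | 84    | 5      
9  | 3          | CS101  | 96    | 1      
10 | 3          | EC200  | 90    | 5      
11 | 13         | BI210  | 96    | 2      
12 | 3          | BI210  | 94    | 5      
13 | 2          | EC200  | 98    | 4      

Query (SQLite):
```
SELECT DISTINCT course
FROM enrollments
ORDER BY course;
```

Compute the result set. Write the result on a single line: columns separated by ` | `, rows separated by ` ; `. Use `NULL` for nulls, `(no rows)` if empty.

BI210 ; CS101 ; EC200 ; HI100

Collect distinct course values from enrollments.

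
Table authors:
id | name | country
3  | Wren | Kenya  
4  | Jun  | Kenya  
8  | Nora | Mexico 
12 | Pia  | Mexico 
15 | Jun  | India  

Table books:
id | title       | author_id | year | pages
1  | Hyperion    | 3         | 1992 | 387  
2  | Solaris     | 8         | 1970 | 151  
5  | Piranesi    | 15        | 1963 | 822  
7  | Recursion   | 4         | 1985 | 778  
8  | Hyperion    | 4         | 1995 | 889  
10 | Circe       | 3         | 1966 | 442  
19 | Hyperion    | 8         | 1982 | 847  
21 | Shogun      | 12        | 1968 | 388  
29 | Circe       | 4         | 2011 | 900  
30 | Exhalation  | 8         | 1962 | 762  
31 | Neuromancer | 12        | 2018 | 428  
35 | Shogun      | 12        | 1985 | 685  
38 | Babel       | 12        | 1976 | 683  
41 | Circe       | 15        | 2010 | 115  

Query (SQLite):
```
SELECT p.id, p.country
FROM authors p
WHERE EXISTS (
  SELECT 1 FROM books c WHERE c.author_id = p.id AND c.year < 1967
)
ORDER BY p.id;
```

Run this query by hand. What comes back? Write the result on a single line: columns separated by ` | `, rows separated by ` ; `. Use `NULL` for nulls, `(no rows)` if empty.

3 | Kenya ; 8 | Mexico ; 15 | India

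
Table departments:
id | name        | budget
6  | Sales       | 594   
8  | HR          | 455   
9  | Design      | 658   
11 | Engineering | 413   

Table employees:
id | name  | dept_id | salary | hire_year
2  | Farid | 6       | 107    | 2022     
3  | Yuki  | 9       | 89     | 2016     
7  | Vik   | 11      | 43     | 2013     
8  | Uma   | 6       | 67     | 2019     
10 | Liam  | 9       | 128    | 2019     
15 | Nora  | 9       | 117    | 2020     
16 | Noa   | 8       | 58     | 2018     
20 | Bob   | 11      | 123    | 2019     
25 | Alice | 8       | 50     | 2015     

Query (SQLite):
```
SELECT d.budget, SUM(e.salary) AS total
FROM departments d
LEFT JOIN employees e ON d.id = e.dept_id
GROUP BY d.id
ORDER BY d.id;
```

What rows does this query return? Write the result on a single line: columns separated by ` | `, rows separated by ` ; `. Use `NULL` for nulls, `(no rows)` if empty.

594 | 174 ; 455 | 108 ; 658 | 334 ; 413 | 166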